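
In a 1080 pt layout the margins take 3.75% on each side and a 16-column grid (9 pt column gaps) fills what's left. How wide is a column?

1080 × (1 − 2·3.75%) = 1080 × 92.5% = 999 pt for the columns.
999 − 15·9 = 864; ÷16 gives c = 54 pt.

54 pt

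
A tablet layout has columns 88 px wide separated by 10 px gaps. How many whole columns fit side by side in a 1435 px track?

k columns need k·88 + (k−1)·10 = k·98 − 10.
k·98 − 10 ≤ 1435 → k ≤ 1445 / 98 ≈ 14.74, so k = 14.

14 columns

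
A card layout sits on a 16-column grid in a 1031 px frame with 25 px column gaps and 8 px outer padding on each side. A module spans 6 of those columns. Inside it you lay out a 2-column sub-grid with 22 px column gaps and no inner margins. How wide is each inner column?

171.5 px

Outer content = 1031 − 2·8 = 1015 px.
16 columns + 15 column gaps: 16c + 15·25 = 1015.
16c = 1015 − 375 = 640, so c = 40 px.
6 columns plus 5 column gaps: 240 + 125 = 365 px.
Subtracting 1 column gap of 22 leaves 343 for 2 columns, so d = 171.5 px.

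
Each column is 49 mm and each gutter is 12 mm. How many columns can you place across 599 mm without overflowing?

10 columns

k columns need k·49 + (k−1)·12 = k·61 − 12.
k·61 − 12 ≤ 599 → k ≤ 611 / 61 ≈ 10.02, so k = 10.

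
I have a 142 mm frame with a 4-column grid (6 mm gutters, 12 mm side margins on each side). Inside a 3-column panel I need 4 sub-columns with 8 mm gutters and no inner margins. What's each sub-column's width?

15.75 mm

Outer content = 142 − 2·12 = 118 mm.
4 columns + 3 gutters: 4c + 3·6 = 118.
4c = 118 − 18 = 100, so c = 25 mm.
3 columns plus 2 gutters: 75 + 12 = 87 mm.
Subtracting 3 gutters of 8 leaves 63 for 4 columns, so d = 15.75 mm.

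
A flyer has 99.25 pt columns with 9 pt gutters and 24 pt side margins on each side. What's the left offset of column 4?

348.75 pt

Each column+gutter stride is 108.25 pt; 3 of them past the 24 pt margin is 24 + 324.75 = 348.75 pt.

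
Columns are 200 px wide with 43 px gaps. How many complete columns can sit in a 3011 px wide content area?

Each extra column adds 200 + 43 = 243 px.
(3011 + 43) / 243 = 12.57, so 12 columns fit.

12 columns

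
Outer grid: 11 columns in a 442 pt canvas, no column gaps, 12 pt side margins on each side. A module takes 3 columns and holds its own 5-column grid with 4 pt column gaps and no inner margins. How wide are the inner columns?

Outer content = 442 − 2·12 = 418 pt.
418 / 11 = 38 pt per column.
3-column span = 3·38 = 114 pt.
Subtracting 4 column gaps of 4 leaves 98 for 5 columns, so d = 19.6 pt.

19.6 pt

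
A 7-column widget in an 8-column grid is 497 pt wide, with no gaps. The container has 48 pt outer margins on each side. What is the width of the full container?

7c = 497 → c = 71 pt.
Total width: 2·48 + 8·71 = 664 pt.

664 pt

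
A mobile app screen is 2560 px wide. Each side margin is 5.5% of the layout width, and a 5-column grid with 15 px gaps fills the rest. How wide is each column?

2560 × (1 − 2·5.5%) = 2560 × 89% = 2278.4 px for the columns.
5c + 4·15 = 2278.4 → 5c = 2218.4 → c = 443.68 px.

443.68 px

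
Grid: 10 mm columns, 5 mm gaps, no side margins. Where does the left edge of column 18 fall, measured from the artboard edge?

Before column 18: 17 columns + 17 gaps.
Offset = 17·(10 + 5) = 17·15 = 255 mm.

255 mm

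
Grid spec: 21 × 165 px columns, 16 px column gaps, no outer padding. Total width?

3785 px

Layout = 21·165 + 20·16 = 3465 + 320 = 3785 px.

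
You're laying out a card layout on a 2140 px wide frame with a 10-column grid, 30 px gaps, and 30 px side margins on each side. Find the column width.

181 px

Content width = 2140 − 2·30 = 2080 px.
10c + 9·30 = 2080 → 10c = 1810 → c = 181 px.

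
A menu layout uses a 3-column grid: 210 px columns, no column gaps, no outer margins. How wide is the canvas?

630 px

Total width: 3·210 = 630 px.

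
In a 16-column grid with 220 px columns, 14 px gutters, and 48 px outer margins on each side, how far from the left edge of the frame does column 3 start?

516 px

Column 3 starts at margin + 2·(column + gutter) = 48 + 2·234 = 516 px.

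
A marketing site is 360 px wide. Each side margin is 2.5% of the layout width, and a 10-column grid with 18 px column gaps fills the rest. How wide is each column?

18 px

Each margin = 2.5% of 360 = 9 px; content = 360 − 2·9 = 342 px.
10 columns + 9 column gaps: 10c + 9·18 = 342.
10c = 342 − 162 = 180, so c = 18 px.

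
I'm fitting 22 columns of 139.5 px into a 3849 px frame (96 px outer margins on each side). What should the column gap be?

Take off 192 px of margins, leaving 3657 px.
22·139.5 + 21g = 3657 → 21g = 588 → g = 28 px.

28 px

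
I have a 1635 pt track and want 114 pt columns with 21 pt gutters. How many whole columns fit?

Each extra column adds 114 + 21 = 135 pt.
(1635 + 21) / 135 = 12.27, so 12 columns fit.

12 columns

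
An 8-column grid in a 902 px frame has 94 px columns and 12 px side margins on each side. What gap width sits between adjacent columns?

Content width = 902 − 2·12 = 878 px.
Columns use 752 px, leaving 126 px across 7 gaps = 18 px each.

18 px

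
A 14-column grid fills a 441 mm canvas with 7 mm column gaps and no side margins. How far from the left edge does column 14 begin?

416 mm

Subtracting 13 column gaps of 7 leaves 350 for 14 columns, so c = 25 mm.
Each column+gutter stride is 32 mm; with no margin, 13 of them is 416 mm.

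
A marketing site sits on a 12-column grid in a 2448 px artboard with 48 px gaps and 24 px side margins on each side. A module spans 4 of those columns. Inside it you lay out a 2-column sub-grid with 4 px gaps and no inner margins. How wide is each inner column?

382 px

Subtract both margins: 2448 − 2·24 = 2400 px.
Subtracting 11 gaps of 48 leaves 1872 for 12 columns, so c = 156 px.
4-column span = 4·156 + 3·48 = 768 px.
2d + 1·4 = 768 → 2d = 764 → d = 382 px.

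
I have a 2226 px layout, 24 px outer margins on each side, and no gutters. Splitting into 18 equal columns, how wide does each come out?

121 px

Take off 48 px of margins, leaving 2178 px.
With no gutters, each column is 2178/18 = 121 px.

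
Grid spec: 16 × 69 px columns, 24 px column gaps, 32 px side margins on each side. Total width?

Total width: 2·32 + 16·69 + 15·24 = 1528 px.

1528 px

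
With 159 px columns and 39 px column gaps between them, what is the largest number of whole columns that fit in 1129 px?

Each extra column adds 159 + 39 = 198 px.
(1129 + 39) / 198 = 5.90, so 5 columns fit.

5 columns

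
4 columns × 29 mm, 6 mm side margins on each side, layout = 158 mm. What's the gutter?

10 mm

Subtract both margins: 158 − 2·6 = 146 mm.
4·29 + 3g = 146 → 3g = 30 → g = 10 mm.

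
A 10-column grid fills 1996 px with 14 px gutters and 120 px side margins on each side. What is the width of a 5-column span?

871 px

Content width = 1996 − 2·120 = 1756 px.
10 columns + 9 gutters: 10c + 9·14 = 1756.
10c = 1756 − 126 = 1630, so c = 163 px.
5-column span = 5·163 + 4·14 = 871 px.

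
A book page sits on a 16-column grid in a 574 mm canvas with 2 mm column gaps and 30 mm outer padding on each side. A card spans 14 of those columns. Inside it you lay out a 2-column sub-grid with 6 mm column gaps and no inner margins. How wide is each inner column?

221.75 mm

Subtract both margins: 574 − 2·30 = 514 mm.
16 columns + 15 column gaps: 16c + 15·2 = 514.
16c = 514 − 30 = 484, so c = 30.25 mm.
14 columns plus 13 column gaps: 423.5 + 26 = 449.5 mm.
2 columns + 1 column gap: 2d + 1·6 = 449.5.
2d = 449.5 − 6 = 443.5, so d = 221.75 mm.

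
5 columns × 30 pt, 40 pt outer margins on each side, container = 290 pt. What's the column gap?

15 pt

Content width = 290 − 2·40 = 210 pt.
5 columns take 5·30 = 150 pt; remaining 60 splits into 4 column gaps.
g = 60 / 4 = 15 pt.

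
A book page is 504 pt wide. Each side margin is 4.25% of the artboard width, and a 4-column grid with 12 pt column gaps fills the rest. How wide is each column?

106.29 pt

Margins: 4.25% × 504 = 21.42 pt each, so content = 504 − 42.84 = 461.16 pt.
4 columns + 3 column gaps: 4c + 3·12 = 461.16.
4c = 461.16 − 36 = 425.16, so c = 106.29 pt.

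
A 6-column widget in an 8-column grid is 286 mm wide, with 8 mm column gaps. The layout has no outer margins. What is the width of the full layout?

384 mm

286 − 5·8 = 246; ÷6 gives c = 41 mm.
Layout = 8·41 + 7·8 = 328 + 56 = 384 mm.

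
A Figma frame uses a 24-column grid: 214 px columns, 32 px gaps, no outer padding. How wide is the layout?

Summing: 5136 + 736 = 5872 px.

5872 px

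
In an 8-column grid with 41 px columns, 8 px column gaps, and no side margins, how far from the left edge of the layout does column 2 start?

49 px

Each column+gutter stride is 49 px; with no margin, 1 of them is 49 px.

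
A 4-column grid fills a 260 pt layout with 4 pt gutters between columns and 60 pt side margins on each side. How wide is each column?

32 pt

Inside the margins: 260 − 120 = 140 pt.
Subtracting 3 gutters of 4 leaves 128 for 4 columns, so c = 32 pt.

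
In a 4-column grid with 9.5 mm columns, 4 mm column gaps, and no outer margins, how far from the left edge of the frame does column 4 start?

No margin, so column 4 starts at 3·(column + gutter) = 3·13.5 = 40.5 mm.

40.5 mm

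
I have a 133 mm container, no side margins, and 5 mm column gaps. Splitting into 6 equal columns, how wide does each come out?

133 − 5·5 = 108; ÷6 gives c = 18 mm.

18 mm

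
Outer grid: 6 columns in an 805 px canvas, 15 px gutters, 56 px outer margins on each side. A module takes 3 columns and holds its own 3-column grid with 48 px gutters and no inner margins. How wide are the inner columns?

81 px

Inside the margins: 805 − 112 = 693 px.
6 columns + 5 gutters: 6c + 5·15 = 693.
6c = 693 − 75 = 618, so c = 103 px.
3 columns plus 2 gutters: 309 + 30 = 339 px.
3d + 2·48 = 339 → 3d = 243 → d = 81 px.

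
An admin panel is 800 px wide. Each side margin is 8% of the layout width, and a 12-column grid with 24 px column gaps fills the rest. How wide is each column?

34 px

800 × (1 − 2·8%) = 800 × 84% = 672 px for the columns.
672 − 11·24 = 408; ÷12 gives c = 34 px.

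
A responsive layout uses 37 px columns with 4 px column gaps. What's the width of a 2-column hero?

78 px

Span of 2: 2·37 + 1·4 = 74 + 4 = 78 px.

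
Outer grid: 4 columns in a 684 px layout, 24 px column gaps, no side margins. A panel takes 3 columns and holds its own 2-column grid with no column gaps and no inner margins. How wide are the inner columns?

4 columns + 3 column gaps: 4c + 3·24 = 684.
4c = 684 − 72 = 612, so c = 153 px.
3-column span = 3·153 + 2·24 = 507 px.
With no column gaps, each column is 507/2 = 253.5 px.

253.5 px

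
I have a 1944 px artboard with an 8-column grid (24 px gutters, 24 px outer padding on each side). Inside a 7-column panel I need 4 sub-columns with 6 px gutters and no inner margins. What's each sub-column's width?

Inside the margins: 1944 − 48 = 1896 px.
Subtracting 7 gutters of 24 leaves 1728 for 8 columns, so c = 216 px.
7 columns plus 6 gutters: 1512 + 144 = 1656 px.
Subtracting 3 gutters of 6 leaves 1638 for 4 columns, so d = 409.5 px.

409.5 px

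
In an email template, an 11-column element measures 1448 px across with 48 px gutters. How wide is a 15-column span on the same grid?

1992 px

11 columns + 10 gutters: 11c + 10·48 = 1448.
11c = 1448 − 480 = 968, so c = 88 px.
Span of 15: 15·88 + 14·48 = 1320 + 672 = 1992 px.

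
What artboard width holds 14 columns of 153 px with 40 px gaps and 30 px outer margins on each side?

2722 px

Adding margins, columns and gutters: 60 + 2142 + 520 = 2722 px.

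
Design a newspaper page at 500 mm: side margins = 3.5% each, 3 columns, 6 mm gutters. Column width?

500 × (1 − 2·3.5%) = 500 × 93% = 465 mm for the columns.
3c + 2·6 = 465 → 3c = 453 → c = 151 mm.

151 mm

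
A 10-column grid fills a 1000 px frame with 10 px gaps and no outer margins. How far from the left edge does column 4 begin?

1000 − 9·10 = 910; ÷10 gives c = 91 px.
Before column 4: 3 columns + 3 gaps.
Offset = 3·(91 + 10) = 3·101 = 303 px.

303 px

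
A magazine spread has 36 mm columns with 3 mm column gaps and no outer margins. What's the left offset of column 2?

Each column+gutter stride is 39 mm; with no margin, 1 of them is 39 mm.

39 mm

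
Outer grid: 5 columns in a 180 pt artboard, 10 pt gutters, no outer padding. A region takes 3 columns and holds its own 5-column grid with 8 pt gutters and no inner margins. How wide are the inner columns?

Subtracting 4 gutters of 10 leaves 140 for 5 columns, so c = 28 pt.
Span of 3: 3·28 + 2·10 = 84 + 20 = 104 pt.
Subtracting 4 gutters of 8 leaves 72 for 5 columns, so d = 14.4 pt.

14.4 pt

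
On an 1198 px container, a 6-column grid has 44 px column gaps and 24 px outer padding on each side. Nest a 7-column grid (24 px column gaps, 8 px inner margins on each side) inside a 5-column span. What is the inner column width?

Take off 48 px of margins, leaving 1150 px.
1150 − 5·44 = 930; ÷6 gives c = 155 px.
5 columns plus 4 column gaps: 775 + 176 = 951 px.
Inner content = 951 − 2·8 = 935 px.
935 − 6·24 = 791; ÷7 gives d = 113 px.

113 px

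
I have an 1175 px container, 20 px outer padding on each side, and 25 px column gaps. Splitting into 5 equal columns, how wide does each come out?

207 px

Subtract both margins: 1175 − 2·20 = 1135 px.
Subtracting 4 column gaps of 25 leaves 1035 for 5 columns, so c = 207 px.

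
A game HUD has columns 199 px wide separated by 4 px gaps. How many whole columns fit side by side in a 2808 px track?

13 columns: 13·199 + 12·4 = 2635 px ≤ 2808.
14 columns: 2838 px > 2808. So 13.

13 columns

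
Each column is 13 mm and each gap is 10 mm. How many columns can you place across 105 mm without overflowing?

5 columns

k columns need k·13 + (k−1)·10 = k·23 − 10.
k·23 − 10 ≤ 105 → k ≤ 115 / 23 ≈ 5.00, so k = 5.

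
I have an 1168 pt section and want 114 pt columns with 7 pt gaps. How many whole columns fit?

9 columns

9 columns: 9·114 + 8·7 = 1082 pt ≤ 1168.
10 columns: 1203 pt > 1168. So 9.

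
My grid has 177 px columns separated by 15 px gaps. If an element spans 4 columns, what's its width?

4-column span = 4·177 + 3·15 = 753 px.

753 px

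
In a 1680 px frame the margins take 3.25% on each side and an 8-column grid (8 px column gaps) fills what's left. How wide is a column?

189.35 px

Each margin = 3.25% of 1680 = 54.6 px; content = 1680 − 2·54.6 = 1570.8 px.
8c + 7·8 = 1570.8 → 8c = 1514.8 → c = 189.35 px.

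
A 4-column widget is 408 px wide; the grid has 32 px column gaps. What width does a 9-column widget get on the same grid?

4c + 3·32 = 408 → 4c = 312 → c = 78 px.
9-column span = 9·78 + 8·32 = 958 px.

958 px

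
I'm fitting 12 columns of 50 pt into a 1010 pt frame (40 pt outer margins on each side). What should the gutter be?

30 pt

Subtract both margins: 1010 − 2·40 = 930 pt.
Columns use 600 pt, leaving 330 pt across 11 gutters = 30 pt each.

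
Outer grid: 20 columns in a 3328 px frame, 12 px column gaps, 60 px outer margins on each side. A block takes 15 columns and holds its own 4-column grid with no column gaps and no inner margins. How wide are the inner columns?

600.75 px

Subtract both margins: 3328 − 2·60 = 3208 px.
Subtracting 19 column gaps of 12 leaves 2980 for 20 columns, so c = 149 px.
Span of 15: 15·149 + 14·12 = 2235 + 168 = 2403 px.
With no column gaps, each column is 2403/4 = 600.75 px.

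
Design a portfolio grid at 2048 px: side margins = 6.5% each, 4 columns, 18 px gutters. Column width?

Each margin = 6.5% of 2048 = 133.12 px; content = 2048 − 2·133.12 = 1781.76 px.
1781.76 − 3·18 = 1727.76; ÷4 gives c = 431.94 px.

431.94 px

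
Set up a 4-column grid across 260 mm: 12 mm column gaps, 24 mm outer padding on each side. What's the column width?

Subtract both margins: 260 − 2·24 = 212 mm.
4 columns + 3 column gaps: 4c + 3·12 = 212.
4c = 212 − 36 = 176, so c = 44 mm.

44 mm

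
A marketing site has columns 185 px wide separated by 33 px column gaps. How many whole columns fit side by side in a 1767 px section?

8 columns: 8·185 + 7·33 = 1711 px ≤ 1767.
9 columns: 1929 px > 1767. So 8.

8 columns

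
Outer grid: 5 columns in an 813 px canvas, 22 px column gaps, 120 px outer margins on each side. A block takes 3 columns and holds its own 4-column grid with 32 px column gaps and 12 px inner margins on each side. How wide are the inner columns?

Inside the margins: 813 − 240 = 573 px.
5c + 4·22 = 573 → 5c = 485 → c = 97 px.
3-column span = 3·97 + 2·22 = 335 px.
Inner content = 335 − 2·12 = 311 px.
4d + 3·32 = 311 → 4d = 215 → d = 53.75 px.

53.75 px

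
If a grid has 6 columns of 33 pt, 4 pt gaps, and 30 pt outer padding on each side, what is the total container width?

278 pt

Adding margins, columns and gutters: 60 + 198 + 20 = 278 pt.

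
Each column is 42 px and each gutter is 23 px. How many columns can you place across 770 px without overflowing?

k columns need k·42 + (k−1)·23 = k·65 − 23.
k·65 − 23 ≤ 770 → k ≤ 793 / 65 ≈ 12.20, so k = 12.

12 columns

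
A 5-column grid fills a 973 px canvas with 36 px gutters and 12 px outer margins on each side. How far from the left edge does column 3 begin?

Subtract both margins: 973 − 2·12 = 949 px.
5c + 4·36 = 949 → 5c = 805 → c = 161 px.
Column 3 starts at margin + 2·(column + gutter) = 12 + 2·197 = 406 px.

406 px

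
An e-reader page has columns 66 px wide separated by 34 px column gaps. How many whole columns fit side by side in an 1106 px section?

11 columns

11 columns: 11·66 + 10·34 = 1066 px ≤ 1106.
12 columns: 1166 px > 1106. So 11.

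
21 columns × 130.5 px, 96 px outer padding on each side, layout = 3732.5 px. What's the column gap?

Content width = 3732.5 − 2·96 = 3540.5 px.
21 columns take 21·130.5 = 2740.5 px; remaining 800 splits into 20 column gaps.
g = 800 / 20 = 40 px.

40 px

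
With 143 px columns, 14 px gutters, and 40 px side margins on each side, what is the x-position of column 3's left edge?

Before column 3: the margin + 2 columns + 2 gutters.
Offset = 40 + 2·(143 + 14) = 40 + 314 = 354 px.

354 px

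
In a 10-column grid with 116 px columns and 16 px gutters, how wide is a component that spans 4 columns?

512 px

4-column span = 4·116 + 3·16 = 512 px.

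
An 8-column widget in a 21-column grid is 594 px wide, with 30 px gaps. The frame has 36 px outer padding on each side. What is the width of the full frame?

Subtracting 7 gaps of 30 leaves 384 for 8 columns, so c = 48 px.
Adding margins, columns and gutters: 72 + 1008 + 600 = 1680 px.

1680 px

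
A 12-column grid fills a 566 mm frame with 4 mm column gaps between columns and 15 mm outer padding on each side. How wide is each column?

41 mm

Content width = 566 − 2·15 = 536 mm.
12c + 11·4 = 536 → 12c = 492 → c = 41 mm.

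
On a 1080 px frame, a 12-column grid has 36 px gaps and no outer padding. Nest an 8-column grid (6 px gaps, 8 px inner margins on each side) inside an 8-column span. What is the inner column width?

12 columns + 11 gaps: 12c + 11·36 = 1080.
12c = 1080 − 396 = 684, so c = 57 px.
8-column span = 8·57 + 7·36 = 708 px.
Inner content = 708 − 2·8 = 692 px.
Subtracting 7 gaps of 6 leaves 650 for 8 columns, so d = 81.25 px.

81.25 px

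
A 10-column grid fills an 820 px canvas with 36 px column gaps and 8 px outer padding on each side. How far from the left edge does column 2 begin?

92 px

Take off 16 px of margins, leaving 804 px.
10 columns + 9 column gaps: 10c + 9·36 = 804.
10c = 804 − 324 = 480, so c = 48 px.
Before column 2: the margin + 1 column + 1 column gap.
Offset = 8 + 1·(48 + 36) = 8 + 84 = 92 px.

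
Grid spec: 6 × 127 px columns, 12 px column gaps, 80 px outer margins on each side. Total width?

982 px

Total width: 2·80 + 6·127 + 5·12 = 982 px.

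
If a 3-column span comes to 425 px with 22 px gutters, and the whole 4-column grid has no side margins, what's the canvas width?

Subtracting 2 gutters of 22 leaves 381 for 3 columns, so c = 127 px.
Summing: 508 + 66 = 574 px.

574 px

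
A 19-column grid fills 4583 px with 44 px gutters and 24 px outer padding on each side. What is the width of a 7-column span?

1643 px

Content width = 4583 − 2·24 = 4535 px.
19 columns + 18 gutters: 19c + 18·44 = 4535.
19c = 4535 − 792 = 3743, so c = 197 px.
7-column span = 7·197 + 6·44 = 1643 px.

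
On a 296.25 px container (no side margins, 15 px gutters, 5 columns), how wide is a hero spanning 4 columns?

234 px

5c + 4·15 = 296.25 → 5c = 236.25 → c = 47.25 px.
4-column span = 4·47.25 + 3·15 = 234 px.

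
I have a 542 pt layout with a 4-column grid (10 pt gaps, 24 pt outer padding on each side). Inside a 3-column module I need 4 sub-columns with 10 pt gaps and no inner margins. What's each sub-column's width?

84.5 pt

Outer content = 542 − 2·24 = 494 pt.
Subtracting 3 gaps of 10 leaves 464 for 4 columns, so c = 116 pt.
3 columns plus 2 gaps: 348 + 20 = 368 pt.
Subtracting 3 gaps of 10 leaves 338 for 4 columns, so d = 84.5 pt.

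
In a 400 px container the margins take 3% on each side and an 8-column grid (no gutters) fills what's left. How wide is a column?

47 px

400 × (1 − 2·3%) = 400 × 94% = 376 px for the columns.
376 / 8 = 47 px per column.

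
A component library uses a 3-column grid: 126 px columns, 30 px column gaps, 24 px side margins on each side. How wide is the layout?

Layout = 2·24 + 3·126 + 2·30 = 48 + 378 + 60 = 486 px.

486 px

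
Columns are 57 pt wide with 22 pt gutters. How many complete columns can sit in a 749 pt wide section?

9 columns

Each extra column adds 57 + 22 = 79 pt.
(749 + 22) / 79 = 9.76, so 9 columns fit.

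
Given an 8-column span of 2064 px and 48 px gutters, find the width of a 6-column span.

1536 px

8c + 7·48 = 2064 → 8c = 1728 → c = 216 px.
6-column span = 6·216 + 5·48 = 1536 px.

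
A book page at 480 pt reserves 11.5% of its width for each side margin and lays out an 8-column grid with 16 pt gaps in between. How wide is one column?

32.2 pt

480 × (1 − 2·11.5%) = 480 × 77% = 369.6 pt for the columns.
Subtracting 7 gaps of 16 leaves 257.6 for 8 columns, so c = 32.2 pt.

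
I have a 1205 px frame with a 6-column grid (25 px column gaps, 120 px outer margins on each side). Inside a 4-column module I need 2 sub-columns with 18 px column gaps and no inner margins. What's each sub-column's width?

Outer content = 1205 − 2·120 = 965 px.
Subtracting 5 column gaps of 25 leaves 840 for 6 columns, so c = 140 px.
Span of 4: 4·140 + 3·25 = 560 + 75 = 635 px.
Subtracting 1 column gap of 18 leaves 617 for 2 columns, so d = 308.5 px.

308.5 px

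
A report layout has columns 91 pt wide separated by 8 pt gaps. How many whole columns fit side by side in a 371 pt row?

3 columns

k columns need k·91 + (k−1)·8 = k·99 − 8.
k·99 − 8 ≤ 371 → k ≤ 379 / 99 ≈ 3.83, so k = 3.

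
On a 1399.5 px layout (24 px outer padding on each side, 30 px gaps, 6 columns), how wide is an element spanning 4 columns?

Subtract both margins: 1399.5 − 2·24 = 1351.5 px.
Subtracting 5 gaps of 30 leaves 1201.5 for 6 columns, so c = 200.25 px.
4 columns plus 3 gaps: 801 + 90 = 891 px.

891 px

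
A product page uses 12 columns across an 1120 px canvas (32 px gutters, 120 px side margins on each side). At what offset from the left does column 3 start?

272 px

Content = 1120 − 2·120 = 880 px.
12 columns + 11 gutters: 12c + 11·32 = 880.
12c = 880 − 352 = 528, so c = 44 px.
Column 3 starts at margin + 2·(column + gutter) = 120 + 2·76 = 272 px.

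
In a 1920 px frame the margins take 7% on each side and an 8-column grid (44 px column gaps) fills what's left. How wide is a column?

167.9 px

1920 × (1 − 2·7%) = 1920 × 86% = 1651.2 px for the columns.
8 columns + 7 column gaps: 8c + 7·44 = 1651.2.
8c = 1651.2 − 308 = 1343.2, so c = 167.9 px.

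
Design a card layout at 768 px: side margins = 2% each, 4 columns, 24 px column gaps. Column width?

Margins: 2% × 768 = 15.36 px each, so content = 768 − 30.72 = 737.28 px.
4c + 3·24 = 737.28 → 4c = 665.28 → c = 166.32 px.

166.32 px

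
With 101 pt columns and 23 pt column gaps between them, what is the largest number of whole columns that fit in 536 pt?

4 columns

k columns need k·101 + (k−1)·23 = k·124 − 23.
k·124 − 23 ≤ 536 → k ≤ 559 / 124 ≈ 4.51, so k = 4.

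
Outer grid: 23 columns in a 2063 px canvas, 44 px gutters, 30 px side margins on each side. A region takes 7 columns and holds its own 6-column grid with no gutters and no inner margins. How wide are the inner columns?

Outer content = 2063 − 2·30 = 2003 px.
Subtracting 22 gutters of 44 leaves 1035 for 23 columns, so c = 45 px.
7-column span = 7·45 + 6·44 = 579 px.
579 / 6 = 96.5 px per column.

96.5 px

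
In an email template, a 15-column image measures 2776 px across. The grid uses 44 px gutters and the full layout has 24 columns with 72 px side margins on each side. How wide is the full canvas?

4612 px

Subtracting 14 gutters of 44 leaves 2160 for 15 columns, so c = 144 px.
Canvas = 2·72 + 24·144 + 23·44 = 144 + 3456 + 1012 = 4612 px.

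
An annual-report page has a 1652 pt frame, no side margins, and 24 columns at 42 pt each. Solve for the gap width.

28 pt

Columns use 1008 pt, leaving 644 pt across 23 gaps = 28 pt each.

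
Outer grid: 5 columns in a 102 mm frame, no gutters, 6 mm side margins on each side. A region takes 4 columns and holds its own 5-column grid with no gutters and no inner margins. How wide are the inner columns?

Take off 12 mm of margins, leaving 90 mm.
90 / 5 = 18 mm per column.
With no gutters, 4 columns span 4·18 = 72 mm.
72 / 5 = 14.4 mm per column.

14.4 mm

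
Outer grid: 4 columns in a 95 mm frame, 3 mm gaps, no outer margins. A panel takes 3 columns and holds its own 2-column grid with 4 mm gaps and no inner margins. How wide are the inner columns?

33.25 mm

95 − 3·3 = 86; ÷4 gives c = 21.5 mm.
3 columns plus 2 gaps: 64.5 + 6 = 70.5 mm.
70.5 − 1·4 = 66.5; ÷2 gives d = 33.25 mm.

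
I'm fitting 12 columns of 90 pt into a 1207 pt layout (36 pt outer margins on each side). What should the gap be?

5 pt

Take off 72 pt of margins, leaving 1135 pt.
Columns use 1080 pt, leaving 55 pt across 11 gaps = 5 pt each.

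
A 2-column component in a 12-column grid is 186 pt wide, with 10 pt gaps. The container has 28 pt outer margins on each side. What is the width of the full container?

2c + 1·10 = 186 → 2c = 176 → c = 88 pt.
Adding margins, columns and gutters: 56 + 1056 + 110 = 1222 pt.

1222 pt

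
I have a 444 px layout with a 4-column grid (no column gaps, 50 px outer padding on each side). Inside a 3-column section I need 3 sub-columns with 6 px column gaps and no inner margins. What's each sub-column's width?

82 px

Inside the margins: 444 − 100 = 344 px.
4c = 344 → c = 86 px.
With no column gaps, 3 columns span 3·86 = 258 px.
Subtracting 2 column gaps of 6 leaves 246 for 3 columns, so d = 82 px.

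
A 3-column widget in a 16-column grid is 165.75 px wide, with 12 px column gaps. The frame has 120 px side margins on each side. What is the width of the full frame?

165.75 − 2·12 = 141.75; ÷3 gives c = 47.25 px.
Total width: 2·120 + 16·47.25 + 15·12 = 1176 px.

1176 px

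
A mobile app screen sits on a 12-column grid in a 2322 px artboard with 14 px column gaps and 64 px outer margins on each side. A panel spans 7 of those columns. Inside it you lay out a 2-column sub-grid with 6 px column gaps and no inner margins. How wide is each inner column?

Subtract both margins: 2322 − 2·64 = 2194 px.
12c + 11·14 = 2194 → 12c = 2040 → c = 170 px.
7 columns plus 6 column gaps: 1190 + 84 = 1274 px.
2 columns + 1 column gap: 2d + 1·6 = 1274.
2d = 1274 − 6 = 1268, so d = 634 px.

634 px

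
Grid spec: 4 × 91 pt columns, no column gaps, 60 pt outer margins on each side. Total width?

484 pt

Summing: 120 + 364 = 484 pt.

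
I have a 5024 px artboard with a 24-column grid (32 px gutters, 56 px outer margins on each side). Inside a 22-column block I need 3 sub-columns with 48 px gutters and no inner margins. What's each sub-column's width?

Take off 112 px of margins, leaving 4912 px.
Subtracting 23 gutters of 32 leaves 4176 for 24 columns, so c = 174 px.
22 columns plus 21 gutters: 3828 + 672 = 4500 px.
Subtracting 2 gutters of 48 leaves 4404 for 3 columns, so d = 1468 px.

1468 px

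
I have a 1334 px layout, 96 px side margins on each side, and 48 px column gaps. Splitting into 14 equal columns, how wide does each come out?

Take off 192 px of margins, leaving 1142 px.
14 columns + 13 column gaps: 14c + 13·48 = 1142.
14c = 1142 − 624 = 518, so c = 37 px.

37 px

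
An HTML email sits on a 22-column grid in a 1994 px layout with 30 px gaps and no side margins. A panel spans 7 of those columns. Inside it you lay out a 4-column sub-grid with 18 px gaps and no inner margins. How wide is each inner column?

140 px

Subtracting 21 gaps of 30 leaves 1364 for 22 columns, so c = 62 px.
7 columns plus 6 gaps: 434 + 180 = 614 px.
4d + 3·18 = 614 → 4d = 560 → d = 140 px.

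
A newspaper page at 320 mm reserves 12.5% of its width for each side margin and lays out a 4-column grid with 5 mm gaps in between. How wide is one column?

56.25 mm

Margins: 12.5% × 320 = 40 mm each, so content = 320 − 80 = 240 mm.
4c + 3·5 = 240 → 4c = 225 → c = 56.25 mm.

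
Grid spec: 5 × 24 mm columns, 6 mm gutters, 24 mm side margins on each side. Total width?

Total width: 2·24 + 5·24 + 4·6 = 192 mm.

192 mm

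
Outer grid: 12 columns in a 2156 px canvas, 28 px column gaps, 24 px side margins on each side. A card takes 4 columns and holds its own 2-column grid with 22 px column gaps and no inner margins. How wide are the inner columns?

Subtract both margins: 2156 − 2·24 = 2108 px.
2108 − 11·28 = 1800; ÷12 gives c = 150 px.
Span of 4: 4·150 + 3·28 = 600 + 84 = 684 px.
2 columns + 1 column gap: 2d + 1·22 = 684.
2d = 684 − 22 = 662, so d = 331 px.

331 px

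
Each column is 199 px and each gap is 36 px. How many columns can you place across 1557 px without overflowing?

6 columns: 6·199 + 5·36 = 1374 px ≤ 1557.
7 columns: 1609 px > 1557. So 6.

6 columns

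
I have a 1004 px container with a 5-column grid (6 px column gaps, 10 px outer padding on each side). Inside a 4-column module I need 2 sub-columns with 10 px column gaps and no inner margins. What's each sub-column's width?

388 px

Take off 20 px of margins, leaving 984 px.
5c + 4·6 = 984 → 5c = 960 → c = 192 px.
4 columns plus 3 column gaps: 768 + 18 = 786 px.
2d + 1·10 = 786 → 2d = 776 → d = 388 px.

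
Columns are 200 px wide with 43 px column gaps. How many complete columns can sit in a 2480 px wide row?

Each extra column adds 200 + 43 = 243 px.
(2480 + 43) / 243 = 10.38, so 10 columns fit.

10 columns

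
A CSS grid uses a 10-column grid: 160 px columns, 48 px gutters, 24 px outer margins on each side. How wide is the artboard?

2080 px

Artboard = 2·24 + 10·160 + 9·48 = 48 + 1600 + 432 = 2080 px.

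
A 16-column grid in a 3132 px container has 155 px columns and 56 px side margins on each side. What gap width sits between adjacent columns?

36 px

Subtract both margins: 3132 − 2·56 = 3020 px.
Columns use 2480 px, leaving 540 px across 15 gaps = 36 px each.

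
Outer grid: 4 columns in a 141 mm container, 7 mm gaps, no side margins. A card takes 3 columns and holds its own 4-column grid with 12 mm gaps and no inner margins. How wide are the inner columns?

Subtracting 3 gaps of 7 leaves 120 for 4 columns, so c = 30 mm.
3 columns plus 2 gaps: 90 + 14 = 104 mm.
4 columns + 3 gaps: 4d + 3·12 = 104.
4d = 104 − 36 = 68, so d = 17 mm.

17 mm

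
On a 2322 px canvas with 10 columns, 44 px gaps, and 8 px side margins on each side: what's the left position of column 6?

1183 px

Content = 2322 − 2·8 = 2306 px.
10c + 9·44 = 2306 → 10c = 1910 → c = 191 px.
Column 6 starts at margin + 5·(column + gutter) = 8 + 5·235 = 1183 px.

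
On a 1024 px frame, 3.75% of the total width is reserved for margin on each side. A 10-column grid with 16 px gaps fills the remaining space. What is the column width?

1024 × (1 − 2·3.75%) = 1024 × 92.5% = 947.2 px for the columns.
Subtracting 9 gaps of 16 leaves 803.2 for 10 columns, so c = 80.32 px.

80.32 px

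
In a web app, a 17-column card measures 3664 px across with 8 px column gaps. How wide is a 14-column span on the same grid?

3016 px

3664 − 16·8 = 3536; ÷17 gives c = 208 px.
14-column span = 14·208 + 13·8 = 3016 px.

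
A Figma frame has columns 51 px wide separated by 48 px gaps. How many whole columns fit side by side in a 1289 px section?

Each extra column adds 51 + 48 = 99 px.
(1289 + 48) / 99 = 13.51, so 13 columns fit.

13 columns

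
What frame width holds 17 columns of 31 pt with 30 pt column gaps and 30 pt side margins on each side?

Adding margins, columns and gutters: 60 + 527 + 480 = 1067 pt.

1067 pt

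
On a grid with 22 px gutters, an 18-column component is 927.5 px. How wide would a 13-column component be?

663.75 px

927.5 − 17·22 = 553.5; ÷18 gives c = 30.75 px.
13 columns plus 12 gutters: 399.75 + 264 = 663.75 px.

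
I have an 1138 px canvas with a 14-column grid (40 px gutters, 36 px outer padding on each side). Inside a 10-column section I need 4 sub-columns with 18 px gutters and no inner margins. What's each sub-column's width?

174 px

Outer content = 1138 − 2·36 = 1066 px.
Subtracting 13 gutters of 40 leaves 546 for 14 columns, so c = 39 px.
10-column span = 10·39 + 9·40 = 750 px.
4d + 3·18 = 750 → 4d = 696 → d = 174 px.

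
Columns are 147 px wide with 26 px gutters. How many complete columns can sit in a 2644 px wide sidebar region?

15 columns

Each extra column adds 147 + 26 = 173 px.
(2644 + 26) / 173 = 15.43, so 15 columns fit.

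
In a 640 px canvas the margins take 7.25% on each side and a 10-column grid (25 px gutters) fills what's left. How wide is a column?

640 × (1 − 2·7.25%) = 640 × 85.5% = 547.2 px for the columns.
Subtracting 9 gutters of 25 leaves 322.2 for 10 columns, so c = 32.22 px.

32.22 px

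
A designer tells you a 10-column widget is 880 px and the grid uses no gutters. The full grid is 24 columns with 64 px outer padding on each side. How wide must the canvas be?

880 / 10 = 88 px per column.
Canvas = 2·64 + 24·88 = 128 + 2112 = 2240 px.

2240 px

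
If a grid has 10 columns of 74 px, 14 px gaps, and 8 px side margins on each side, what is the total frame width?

Frame = 2·8 + 10·74 + 9·14 = 16 + 740 + 126 = 882 px.

882 px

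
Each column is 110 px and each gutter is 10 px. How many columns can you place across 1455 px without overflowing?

12 columns

k columns need k·110 + (k−1)·10 = k·120 − 10.
k·120 − 10 ≤ 1455 → k ≤ 1465 / 120 ≈ 12.21, so k = 12.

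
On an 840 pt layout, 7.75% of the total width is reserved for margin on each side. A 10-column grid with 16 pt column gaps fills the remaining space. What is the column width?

840 × (1 − 2·7.75%) = 840 × 84.5% = 709.8 pt for the columns.
10c + 9·16 = 709.8 → 10c = 565.8 → c = 56.58 pt.

56.58 pt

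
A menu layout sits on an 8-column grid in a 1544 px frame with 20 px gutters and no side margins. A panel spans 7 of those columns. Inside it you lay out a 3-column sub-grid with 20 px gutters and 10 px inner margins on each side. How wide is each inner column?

8c + 7·20 = 1544 → 8c = 1404 → c = 175.5 px.
Span of 7: 7·175.5 + 6·20 = 1228.5 + 120 = 1348.5 px.
Inner content = 1348.5 − 2·10 = 1328.5 px.
Subtracting 2 gutters of 20 leaves 1288.5 for 3 columns, so d = 429.5 px.

429.5 px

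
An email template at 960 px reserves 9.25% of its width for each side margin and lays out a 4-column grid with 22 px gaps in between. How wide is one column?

Each margin = 9.25% of 960 = 88.8 px; content = 960 − 2·88.8 = 782.4 px.
782.4 − 3·22 = 716.4; ÷4 gives c = 179.1 px.

179.1 px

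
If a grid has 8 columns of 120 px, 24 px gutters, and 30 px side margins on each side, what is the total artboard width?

Total width: 2·30 + 8·120 + 7·24 = 1188 px.

1188 px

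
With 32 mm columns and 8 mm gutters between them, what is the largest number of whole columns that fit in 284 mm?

7 columns

Each extra column adds 32 + 8 = 40 mm.
(284 + 8) / 40 = 7.30, so 7 columns fit.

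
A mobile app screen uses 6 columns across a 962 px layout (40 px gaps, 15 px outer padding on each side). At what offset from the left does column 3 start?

Content = 962 − 2·15 = 932 px.
932 − 5·40 = 732; ÷6 gives c = 122 px.
Column 3 starts at margin + 2·(column + gutter) = 15 + 2·162 = 339 px.

339 px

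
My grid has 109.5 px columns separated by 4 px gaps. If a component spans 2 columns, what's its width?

223 px

2 columns plus 1 gap: 219 + 4 = 223 px.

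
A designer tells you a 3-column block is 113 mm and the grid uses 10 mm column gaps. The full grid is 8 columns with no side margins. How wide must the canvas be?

318 mm

3 columns + 2 column gaps: 3c + 2·10 = 113.
3c = 113 − 20 = 93, so c = 31 mm.
Total width: 8·31 + 7·10 = 318 mm.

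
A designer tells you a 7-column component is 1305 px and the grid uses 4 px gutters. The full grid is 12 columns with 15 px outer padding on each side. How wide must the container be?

Subtracting 6 gutters of 4 leaves 1281 for 7 columns, so c = 183 px.
Container = 2·15 + 12·183 + 11·4 = 30 + 2196 + 44 = 2270 px.

2270 px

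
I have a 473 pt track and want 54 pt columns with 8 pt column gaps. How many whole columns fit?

Each extra column adds 54 + 8 = 62 pt.
(473 + 8) / 62 = 7.76, so 7 columns fit.

7 columns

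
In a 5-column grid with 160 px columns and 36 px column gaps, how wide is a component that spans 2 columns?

Span of 2: 2·160 + 1·36 = 320 + 36 = 356 px.

356 px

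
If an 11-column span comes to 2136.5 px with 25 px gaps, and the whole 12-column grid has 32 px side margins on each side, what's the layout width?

11 columns + 10 gaps: 11c + 10·25 = 2136.5.
11c = 2136.5 − 250 = 1886.5, so c = 171.5 px.
Total width: 2·32 + 12·171.5 + 11·25 = 2397 px.

2397 px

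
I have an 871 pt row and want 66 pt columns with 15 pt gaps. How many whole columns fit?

10 columns

10 columns: 10·66 + 9·15 = 795 pt ≤ 871.
11 columns: 876 pt > 871. So 10.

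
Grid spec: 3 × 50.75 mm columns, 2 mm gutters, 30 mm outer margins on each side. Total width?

216.25 mm

Layout = 2·30 + 3·50.75 + 2·2 = 60 + 152.25 + 4 = 216.25 mm.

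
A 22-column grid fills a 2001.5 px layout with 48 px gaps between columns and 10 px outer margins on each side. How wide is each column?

Content width = 2001.5 − 2·10 = 1981.5 px.
22c + 21·48 = 1981.5 → 22c = 973.5 → c = 44.25 px.

44.25 px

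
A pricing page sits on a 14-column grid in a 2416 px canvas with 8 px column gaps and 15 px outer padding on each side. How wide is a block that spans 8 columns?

Subtract both margins: 2416 − 2·15 = 2386 px.
14c + 13·8 = 2386 → 14c = 2282 → c = 163 px.
8-column span = 8·163 + 7·8 = 1360 px.

1360 px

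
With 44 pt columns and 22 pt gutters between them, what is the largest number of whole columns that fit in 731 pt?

11 columns

11 columns: 11·44 + 10·22 = 704 pt ≤ 731.
12 columns: 770 pt > 731. So 11.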